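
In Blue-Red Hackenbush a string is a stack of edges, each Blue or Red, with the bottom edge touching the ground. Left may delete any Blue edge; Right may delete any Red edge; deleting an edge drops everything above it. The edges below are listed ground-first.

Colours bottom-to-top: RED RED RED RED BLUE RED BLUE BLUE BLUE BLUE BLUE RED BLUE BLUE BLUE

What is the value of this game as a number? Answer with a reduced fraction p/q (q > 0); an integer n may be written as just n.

-7185/2048

edge 1 of 15 (RED): { — | 0 } — -1
edge 2 of 15 (RED): { — | -1; 0 } — -2
edge 3 of 15 (RED): { — | -2; -1; 0 } — -3
edge 4 of 15 (RED): { — | -3; -2; -1; 0 } — -4
edge 5 of 15 (BLUE): { -4 | -3; -2; -1; 0 } — -7/2
edge 6 of 15 (RED): { -4 | -7/2; -3; -2; -1; 0 } — -15/4
edge 7 of 15 (BLUE): { -4; -15/4 | -7/2; -3; -2; -1; 0 } — -29/8
edge 8 of 15 (BLUE): { -4; -15/4; -29/8 | -7/2; -3; -2; -1; 0 } — -57/16
edge 9 of 15 (BLUE): { -4; -15/4; -29/8; -57/16 | -7/2; -3; -2; -1; 0 } — -113/32
edge 10 of 15 (BLUE): { -4; -15/4; -29/8; -57/16; -113/32 | -7/2; -3; -2; -1; 0 } — -225/64
edge 11 of 15 (BLUE): { -4; -15/4; -29/8; -57/16; -113/32; -225/64 | -7/2; -3; -2; -1; 0 } — -449/128
edge 12 of 15 (RED): { -4; -15/4; -29/8; -57/16; -113/32; -225/64 | -449/128; -7/2; -3; -2; -1; 0 } — -899/256
edge 13 of 15 (BLUE): { -4; -15/4; -29/8; -57/16; -113/32; -225/64; -899/256 | -449/128; -7/2; -3; -2; -1; 0 } — -1797/512
edge 14 of 15 (BLUE): { -4; -15/4; -29/8; -57/16; -113/32; -225/64; -899/256; -1797/512 | -449/128; -7/2; -3; -2; -1; 0 } — -3593/1024
edge 15 of 15 (BLUE): { -4; -15/4; -29/8; -57/16; -113/32; -225/64; -899/256; -1797/512; -3593/1024 | -449/128; -7/2; -3; -2; -1; 0 } — -7185/2048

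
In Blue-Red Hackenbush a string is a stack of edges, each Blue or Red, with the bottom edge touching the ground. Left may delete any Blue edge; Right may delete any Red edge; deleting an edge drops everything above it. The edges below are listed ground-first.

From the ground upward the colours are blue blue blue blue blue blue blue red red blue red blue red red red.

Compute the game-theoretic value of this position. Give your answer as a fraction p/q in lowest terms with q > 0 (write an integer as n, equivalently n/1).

1617/256

Recurse on prefixes of the 15-edge string blue blue blue blue blue blue blue red red blue red blue red red red:
G(b) = { 0 | (no moves) } gives 1
G(bb) = { 0,1 | (no moves) } gives 2
G(bbb) = { 0,1,2 | (no moves) } gives 3
G(bbbb) = { 0,1,2,3 | (no moves) } gives 4
G(bbbbb) = { 0,1,2,3,4 | (no moves) } gives 5
G(bbbbbb) = { 0,1,2,3,4,5 | (no moves) } gives 6
G(bbbbbbb) = { 0,1,2,3,4,5,6 | (no moves) } gives 7
G(bbbbbbbr) = { 0,1,2,3,4,5,6 | 7 } gives 13/2
G(bbbbbbbrr) = { 0,1,2,3,4,5,6 | 13/2,7 } gives 25/4
G(bbbbbbbrrb) = { 0,1,2,3,4,5,6,25/4 | 13/2,7 } gives 51/8
G(bbbbbbbrrbr) = { 0,1,2,3,4,5,6,25/4 | 51/8,13/2,7 } gives 101/16
G(bbbbbbbrrbrb) = { 0,1,2,3,4,5,6,25/4,101/16 | 51/8,13/2,7 } gives 203/32
G(bbbbbbbrrbrbr) = { 0,1,2,3,4,5,6,25/4,101/16 | 203/32,51/8,13/2,7 } gives 405/64
G(bbbbbbbrrbrbrr) = { 0,1,2,3,4,5,6,25/4,101/16 | 405/64,203/32,51/8,13/2,7 } gives 809/128
G(bbbbbbbrrbrbrrr) = { 0,1,2,3,4,5,6,25/4,101/16 | 809/128,405/64,203/32,51/8,13/2,7 } gives 1617/256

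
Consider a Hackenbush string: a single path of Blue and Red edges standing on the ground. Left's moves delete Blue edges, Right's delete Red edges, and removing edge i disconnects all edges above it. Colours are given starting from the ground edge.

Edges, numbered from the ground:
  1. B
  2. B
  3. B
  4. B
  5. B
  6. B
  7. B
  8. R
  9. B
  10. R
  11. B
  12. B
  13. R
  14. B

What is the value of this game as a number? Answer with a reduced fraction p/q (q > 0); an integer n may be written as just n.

859/128

1 of 14 · B · max L 0 · min R +∞ so 1
2 of 14 · BB · max L 1 · min R +∞ so 2
3 of 14 · BBB · max L 2 · min R +∞ so 3
4 of 14 · BBBB · max L 3 · min R +∞ so 4
5 of 14 · BBBBB · max L 4 · min R +∞ so 5
6 of 14 · BBBBBB · max L 5 · min R +∞ so 6
7 of 14 · BBBBBBB · max L 6 · min R +∞ so 7
8 of 14 · BBBBBBBR · max L 6 · min R 7 so 13/2
9 of 14 · BBBBBBBRB · max L 13/2 · min R 7 so 27/4
10 of 14 · BBBBBBBRBR · max L 13/2 · min R 27/4 so 53/8
11 of 14 · BBBBBBBRBRB · max L 53/8 · min R 27/4 so 107/16
12 of 14 · BBBBBBBRBRBB · max L 107/16 · min R 27/4 so 215/32
13 of 14 · BBBBBBBRBRBBR · max L 107/16 · min R 215/32 so 429/64
14 of 14 · BBBBBBBRBRBBRB · max L 429/64 · min R 215/32 so 859/128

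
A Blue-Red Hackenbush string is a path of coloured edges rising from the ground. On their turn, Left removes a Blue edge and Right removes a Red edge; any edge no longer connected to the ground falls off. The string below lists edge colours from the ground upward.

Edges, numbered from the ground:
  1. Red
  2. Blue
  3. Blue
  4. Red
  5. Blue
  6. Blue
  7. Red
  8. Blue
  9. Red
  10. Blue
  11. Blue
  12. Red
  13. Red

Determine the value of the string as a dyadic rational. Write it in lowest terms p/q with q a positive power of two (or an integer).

Build G(s[:k]) for k = 1..13, string s = Red Blue Blue Red Blue Blue Red Blue Red Blue Blue Red Red.
edge 1 of 13 (Red): { (no moves) | 0 } gives -1
edge 2 of 13 (Blue): { -1 | 0 } gives -1/2
edge 3 of 13 (Blue): { -1, -1/2 | 0 } gives -1/4
edge 4 of 13 (Red): { -1, -1/2 | -1/4, 0 } gives -3/8
edge 5 of 13 (Blue): { -1, -1/2, -3/8 | -1/4, 0 } gives -5/16
edge 6 of 13 (Blue): { -1, -1/2, -3/8, -5/16 | -1/4, 0 } gives -9/32
edge 7 of 13 (Red): { -1, -1/2, -3/8, -5/16 | -9/32, -1/4, 0 } gives -19/64
edge 8 of 13 (Blue): { -1, -1/2, -3/8, -5/16, -19/64 | -9/32, -1/4, 0 } gives -37/128
edge 9 of 13 (Red): { -1, -1/2, -3/8, -5/16, -19/64 | -37/128, -9/32, -1/4, 0 } gives -75/256
edge 10 of 13 (Blue): { -1, -1/2, -3/8, -5/16, -19/64, -75/256 | -37/128, -9/32, -1/4, 0 } gives -149/512
edge 11 of 13 (Blue): { -1, -1/2, -3/8, -5/16, -19/64, -75/256, -149/512 | -37/128, -9/32, -1/4, 0 } gives -297/1024
edge 12 of 13 (Red): { -1, -1/2, -3/8, -5/16, -19/64, -75/256, -149/512 | -297/1024, -37/128, -9/32, -1/4, 0 } gives -595/2048
edge 13 of 13 (Red): { -1, -1/2, -3/8, -5/16, -19/64, -75/256, -149/512 | -595/2048, -297/1024, -37/128, -9/32, -1/4, 0 } gives -1191/4096

-1191/4096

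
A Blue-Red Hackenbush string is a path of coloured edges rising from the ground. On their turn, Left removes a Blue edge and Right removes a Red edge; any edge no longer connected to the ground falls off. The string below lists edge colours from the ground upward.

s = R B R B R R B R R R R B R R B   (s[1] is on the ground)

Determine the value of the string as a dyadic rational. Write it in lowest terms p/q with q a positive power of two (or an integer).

-11757/16384

Build g(s[:k]) for k = 1..15, string s = R B R B R R B R R R R B R R B.
edge 1 of 15 (R): { ∅ | 0 } so -1
edge 2 of 15 (B): { -1 | 0 } so -1/2
edge 3 of 15 (R): { -1 | -1/2 0 } so -3/4
edge 4 of 15 (B): { -1 -3/4 | -1/2 0 } so -5/8
edge 5 of 15 (R): { -1 -3/4 | -5/8 -1/2 0 } so -11/16
edge 6 of 15 (R): { -1 -3/4 | -11/16 -5/8 -1/2 0 } so -23/32
edge 7 of 15 (B): { -1 -3/4 -23/32 | -11/16 -5/8 -1/2 0 } so -45/64
edge 8 of 15 (R): { -1 -3/4 -23/32 | -45/64 -11/16 -5/8 -1/2 0 } so -91/128
edge 9 of 15 (R): { -1 -3/4 -23/32 | -91/128 -45/64 -11/16 -5/8 -1/2 0 } so -183/256
edge 10 of 15 (R): { -1 -3/4 -23/32 | -183/256 -91/128 -45/64 -11/16 -5/8 -1/2 0 } so -367/512
edge 11 of 15 (R): { -1 -3/4 -23/32 | -367/512 -183/256 -91/128 -45/64 -11/16 -5/8 -1/2 0 } so -735/1024
edge 12 of 15 (B): { -1 -3/4 -23/32 -735/1024 | -367/512 -183/256 -91/128 -45/64 -11/16 -5/8 -1/2 0 } so -1469/2048
edge 13 of 15 (R): { -1 -3/4 -23/32 -735/1024 | -1469/2048 -367/512 -183/256 -91/128 -45/64 -11/16 -5/8 -1/2 0 } so -2939/4096
edge 14 of 15 (R): { -1 -3/4 -23/32 -735/1024 | -2939/4096 -1469/2048 -367/512 -183/256 -91/128 -45/64 -11/16 -5/8 -1/2 0 } so -5879/8192
edge 15 of 15 (B): { -1 -3/4 -23/32 -735/1024 -5879/8192 | -2939/4096 -1469/2048 -367/512 -183/256 -91/128 -45/64 -11/16 -5/8 -1/2 0 } so -11757/16384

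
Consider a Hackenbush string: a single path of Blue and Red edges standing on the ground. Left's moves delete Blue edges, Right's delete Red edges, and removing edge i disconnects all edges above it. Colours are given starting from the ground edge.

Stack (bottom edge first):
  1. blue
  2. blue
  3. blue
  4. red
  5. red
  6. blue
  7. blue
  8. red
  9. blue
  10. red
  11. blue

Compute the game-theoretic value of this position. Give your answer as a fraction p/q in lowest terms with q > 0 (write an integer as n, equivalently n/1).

Build value(s[:k]) for k = 1..11, string s = blue blue blue red red blue blue red blue red blue.
1 of 11 · b · max L 0 · min R +∞ so 1
2 of 11 · bb · max L 1 · min R +∞ so 2
3 of 11 · bbb · max L 2 · min R +∞ so 3
4 of 11 · bbbr · max L 2 · min R 3 so 5/2
5 of 11 · bbbrr · max L 2 · min R 5/2 so 9/4
6 of 11 · bbbrrb · max L 9/4 · min R 5/2 so 19/8
7 of 11 · bbbrrbb · max L 19/8 · min R 5/2 so 39/16
8 of 11 · bbbrrbbr · max L 19/8 · min R 39/16 so 77/32
9 of 11 · bbbrrbbrb · max L 77/32 · min R 39/16 so 155/64
10 of 11 · bbbrrbbrbr · max L 77/32 · min R 155/64 so 309/128
11 of 11 · bbbrrbbrbrb · max L 309/128 · min R 155/64 so 619/256

619/256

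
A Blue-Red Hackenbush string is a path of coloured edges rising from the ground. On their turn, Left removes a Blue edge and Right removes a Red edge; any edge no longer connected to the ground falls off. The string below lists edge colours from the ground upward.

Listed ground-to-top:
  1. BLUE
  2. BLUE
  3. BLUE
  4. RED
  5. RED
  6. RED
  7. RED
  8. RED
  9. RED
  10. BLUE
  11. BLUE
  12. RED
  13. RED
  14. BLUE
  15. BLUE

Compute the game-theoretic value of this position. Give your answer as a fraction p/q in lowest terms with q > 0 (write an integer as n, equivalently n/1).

8295/4096

Prefix values for BLUE BLUE BLUE RED RED RED RED RED RED BLUE BLUE RED RED BLUE BLUE via {L|R} + simplicity:
val_1 [B]  L=[0]  R=[—]  gives 1
val_2 [BB]  L=[0,1]  R=[—]  gives 2
val_3 [BBB]  L=[0,1,2]  R=[—]  gives 3
val_4 [BBBR]  L=[0,1,2]  R=[3]  gives 5/2
val_5 [BBBRR]  L=[0,1,2]  R=[5/2,3]  gives 9/4
val_6 [BBBRRR]  L=[0,1,2]  R=[9/4,5/2,3]  gives 17/8
val_7 [BBBRRRR]  L=[0,1,2]  R=[17/8,9/4,5/2,3]  gives 33/16
val_8 [BBBRRRRR]  L=[0,1,2]  R=[33/16,17/8,9/4,5/2,3]  gives 65/32
val_9 [BBBRRRRRR]  L=[0,1,2]  R=[65/32,33/16,17/8,9/4,5/2,3]  gives 129/64
val_10 [BBBRRRRRRB]  L=[0,1,2,129/64]  R=[65/32,33/16,17/8,9/4,5/2,3]  gives 259/128
val_11 [BBBRRRRRRBB]  L=[0,1,2,129/64,259/128]  R=[65/32,33/16,17/8,9/4,5/2,3]  gives 519/256
val_12 [BBBRRRRRRBBR]  L=[0,1,2,129/64,259/128]  R=[519/256,65/32,33/16,17/8,9/4,5/2,3]  gives 1037/512
val_13 [BBBRRRRRRBBRR]  L=[0,1,2,129/64,259/128]  R=[1037/512,519/256,65/32,33/16,17/8,9/4,5/2,3]  gives 2073/1024
val_14 [BBBRRRRRRBBRRB]  L=[0,1,2,129/64,259/128,2073/1024]  R=[1037/512,519/256,65/32,33/16,17/8,9/4,5/2,3]  gives 4147/2048
val_15 [BBBRRRRRRBBRRBB]  L=[0,1,2,129/64,259/128,2073/1024,4147/2048]  R=[1037/512,519/256,65/32,33/16,17/8,9/4,5/2,3]  gives 8295/4096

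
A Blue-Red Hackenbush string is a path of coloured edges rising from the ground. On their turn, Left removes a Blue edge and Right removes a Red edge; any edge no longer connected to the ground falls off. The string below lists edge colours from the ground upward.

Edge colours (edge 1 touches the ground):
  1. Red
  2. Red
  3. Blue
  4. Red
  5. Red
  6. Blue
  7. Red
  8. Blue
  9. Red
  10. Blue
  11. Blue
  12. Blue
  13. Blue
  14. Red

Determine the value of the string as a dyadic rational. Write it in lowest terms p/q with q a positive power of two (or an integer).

step 1: add Red to get R; options L={ · } R={ 0 } ⇒ -1
step 2: add Red to get RR; options L={ · } R={ -1,0 } ⇒ -2
step 3: add Blue to get RRB; options L={ -2 } R={ -1,0 } ⇒ -3/2
step 4: add Red to get RRBR; options L={ -2 } R={ -3/2,-1,0 } ⇒ -7/4
step 5: add Red to get RRBRR; options L={ -2 } R={ -7/4,-3/2,-1,0 } ⇒ -15/8
step 6: add Blue to get RRBRRB; options L={ -2,-15/8 } R={ -7/4,-3/2,-1,0 } ⇒ -29/16
step 7: add Red to get RRBRRBR; options L={ -2,-15/8 } R={ -29/16,-7/4,-3/2,-1,0 } ⇒ -59/32
step 8: add Blue to get RRBRRBRB; options L={ -2,-15/8,-59/32 } R={ -29/16,-7/4,-3/2,-1,0 } ⇒ -117/64
step 9: add Red to get RRBRRBRBR; options L={ -2,-15/8,-59/32 } R={ -117/64,-29/16,-7/4,-3/2,-1,0 } ⇒ -235/128
step 10: add Blue to get RRBRRBRBRB; options L={ -2,-15/8,-59/32,-235/128 } R={ -117/64,-29/16,-7/4,-3/2,-1,0 } ⇒ -469/256
step 11: add Blue to get RRBRRBRBRBB; options L={ -2,-15/8,-59/32,-235/128,-469/256 } R={ -117/64,-29/16,-7/4,-3/2,-1,0 } ⇒ -937/512
step 12: add Blue to get RRBRRBRBRBBB; options L={ -2,-15/8,-59/32,-235/128,-469/256,-937/512 } R={ -117/64,-29/16,-7/4,-3/2,-1,0 } ⇒ -1873/1024
step 13: add Blue to get RRBRRBRBRBBBB; options L={ -2,-15/8,-59/32,-235/128,-469/256,-937/512,-1873/1024 } R={ -117/64,-29/16,-7/4,-3/2,-1,0 } ⇒ -3745/2048
step 14: add Red to get RRBRRBRBRBBBBR; options L={ -2,-15/8,-59/32,-235/128,-469/256,-937/512,-1873/1024 } R={ -3745/2048,-117/64,-29/16,-7/4,-3/2,-1,0 } ⇒ -7491/4096

-7491/4096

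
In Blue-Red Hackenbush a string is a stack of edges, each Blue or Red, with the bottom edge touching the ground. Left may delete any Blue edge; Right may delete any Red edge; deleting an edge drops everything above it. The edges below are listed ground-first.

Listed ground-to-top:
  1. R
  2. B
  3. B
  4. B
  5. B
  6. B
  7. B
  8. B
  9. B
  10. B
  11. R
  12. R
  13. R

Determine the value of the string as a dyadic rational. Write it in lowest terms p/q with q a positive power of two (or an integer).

-15/4096

Recurse on prefixes of the 13-edge string R B B B B B B B B B R R R:
R: Left { — }, Right { 0 } — simplest -1
RB: Left { -1 }, Right { 0 } — simplest -1/2
RBB: Left { -1, -1/2 }, Right { 0 } — simplest -1/4
RBBB: Left { -1, -1/2, -1/4 }, Right { 0 } — simplest -1/8
RBBBB: Left { -1, -1/2, -1/4, -1/8 }, Right { 0 } — simplest -1/16
RBBBBB: Left { -1, -1/2, -1/4, -1/8, -1/16 }, Right { 0 } — simplest -1/32
RBBBBBB: Left { -1, -1/2, -1/4, -1/8, -1/16, -1/32 }, Right { 0 } — simplest -1/64
RBBBBBBB: Left { -1, -1/2, -1/4, -1/8, -1/16, -1/32, -1/64 }, Right { 0 } — simplest -1/128
RBBBBBBBB: Left { -1, -1/2, -1/4, -1/8, -1/16, -1/32, -1/64, -1/128 }, Right { 0 } — simplest -1/256
RBBBBBBBBB: Left { -1, -1/2, -1/4, -1/8, -1/16, -1/32, -1/64, -1/128, -1/256 }, Right { 0 } — simplest -1/512
RBBBBBBBBBR: Left { -1, -1/2, -1/4, -1/8, -1/16, -1/32, -1/64, -1/128, -1/256 }, Right { -1/512, 0 } — simplest -3/1024
RBBBBBBBBBRR: Left { -1, -1/2, -1/4, -1/8, -1/16, -1/32, -1/64, -1/128, -1/256 }, Right { -3/1024, -1/512, 0 } — simplest -7/2048
RBBBBBBBBBRRR: Left { -1, -1/2, -1/4, -1/8, -1/16, -1/32, -1/64, -1/128, -1/256 }, Right { -7/2048, -3/1024, -1/512, 0 } — simplest -15/4096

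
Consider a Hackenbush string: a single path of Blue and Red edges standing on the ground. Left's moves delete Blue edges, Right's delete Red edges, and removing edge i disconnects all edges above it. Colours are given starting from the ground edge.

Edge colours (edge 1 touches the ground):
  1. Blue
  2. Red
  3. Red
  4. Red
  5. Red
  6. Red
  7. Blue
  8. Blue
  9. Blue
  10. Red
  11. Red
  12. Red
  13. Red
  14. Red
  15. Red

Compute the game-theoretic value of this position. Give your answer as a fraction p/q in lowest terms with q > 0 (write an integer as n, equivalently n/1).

Build g(s[:k]) for k = 1..15, string s = Blue Red Red Red Red Red Blue Blue Blue Red Red Red Red Red Red.
step 1: add Blue to get B; options L={ 0 } R={  } ⇒ 1
step 2: add Red to get BR; options L={ 0 } R={ 1 } ⇒ 1/2
step 3: add Red to get BRR; options L={ 0 } R={ 1/2,1 } ⇒ 1/4
step 4: add Red to get BRRR; options L={ 0 } R={ 1/4,1/2,1 } ⇒ 1/8
step 5: add Red to get BRRRR; options L={ 0 } R={ 1/8,1/4,1/2,1 } ⇒ 1/16
step 6: add Red to get BRRRRR; options L={ 0 } R={ 1/16,1/8,1/4,1/2,1 } ⇒ 1/32
step 7: add Blue to get BRRRRRB; options L={ 0,1/32 } R={ 1/16,1/8,1/4,1/2,1 } ⇒ 3/64
step 8: add Blue to get BRRRRRBB; options L={ 0,1/32,3/64 } R={ 1/16,1/8,1/4,1/2,1 } ⇒ 7/128
step 9: add Blue to get BRRRRRBBB; options L={ 0,1/32,3/64,7/128 } R={ 1/16,1/8,1/4,1/2,1 } ⇒ 15/256
step 10: add Red to get BRRRRRBBBR; options L={ 0,1/32,3/64,7/128 } R={ 15/256,1/16,1/8,1/4,1/2,1 } ⇒ 29/512
step 11: add Red to get BRRRRRBBBRR; options L={ 0,1/32,3/64,7/128 } R={ 29/512,15/256,1/16,1/8,1/4,1/2,1 } ⇒ 57/1024
step 12: add Red to get BRRRRRBBBRRR; options L={ 0,1/32,3/64,7/128 } R={ 57/1024,29/512,15/256,1/16,1/8,1/4,1/2,1 } ⇒ 113/2048
step 13: add Red to get BRRRRRBBBRRRR; options L={ 0,1/32,3/64,7/128 } R={ 113/2048,57/1024,29/512,15/256,1/16,1/8,1/4,1/2,1 } ⇒ 225/4096
step 14: add Red to get BRRRRRBBBRRRRR; options L={ 0,1/32,3/64,7/128 } R={ 225/4096,113/2048,57/1024,29/512,15/256,1/16,1/8,1/4,1/2,1 } ⇒ 449/8192
step 15: add Red to get BRRRRRBBBRRRRRR; options L={ 0,1/32,3/64,7/128 } R={ 449/8192,225/4096,113/2048,57/1024,29/512,15/256,1/16,1/8,1/4,1/2,1 } ⇒ 897/16384

897/16384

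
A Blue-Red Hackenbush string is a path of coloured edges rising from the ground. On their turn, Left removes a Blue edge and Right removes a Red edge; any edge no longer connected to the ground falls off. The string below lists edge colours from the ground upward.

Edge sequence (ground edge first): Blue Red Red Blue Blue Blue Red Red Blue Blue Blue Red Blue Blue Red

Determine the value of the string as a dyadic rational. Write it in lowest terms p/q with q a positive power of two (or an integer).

g_1 [B]  L=[0]  R=[—]  → 1
g_2 [BR]  L=[0]  R=[1]  → 1/2
g_3 [BRR]  L=[0]  R=[1/2 1]  → 1/4
g_4 [BRRB]  L=[0 1/4]  R=[1/2 1]  → 3/8
g_5 [BRRBB]  L=[0 1/4 3/8]  R=[1/2 1]  → 7/16
g_6 [BRRBBB]  L=[0 1/4 3/8 7/16]  R=[1/2 1]  → 15/32
g_7 [BRRBBBR]  L=[0 1/4 3/8 7/16]  R=[15/32 1/2 1]  → 29/64
g_8 [BRRBBBRR]  L=[0 1/4 3/8 7/16]  R=[29/64 15/32 1/2 1]  → 57/128
g_9 [BRRBBBRRB]  L=[0 1/4 3/8 7/16 57/128]  R=[29/64 15/32 1/2 1]  → 115/256
g_10 [BRRBBBRRBB]  L=[0 1/4 3/8 7/16 57/128 115/256]  R=[29/64 15/32 1/2 1]  → 231/512
g_11 [BRRBBBRRBBB]  L=[0 1/4 3/8 7/16 57/128 115/256 231/512]  R=[29/64 15/32 1/2 1]  → 463/1024
g_12 [BRRBBBRRBBBR]  L=[0 1/4 3/8 7/16 57/128 115/256 231/512]  R=[463/1024 29/64 15/32 1/2 1]  → 925/2048
g_13 [BRRBBBRRBBBRB]  L=[0 1/4 3/8 7/16 57/128 115/256 231/512 925/2048]  R=[463/1024 29/64 15/32 1/2 1]  → 1851/4096
g_14 [BRRBBBRRBBBRBB]  L=[0 1/4 3/8 7/16 57/128 115/256 231/512 925/2048 1851/4096]  R=[463/1024 29/64 15/32 1/2 1]  → 3703/8192
g_15 [BRRBBBRRBBBRBBR]  L=[0 1/4 3/8 7/16 57/128 115/256 231/512 925/2048 1851/4096]  R=[3703/8192 463/1024 29/64 15/32 1/2 1]  → 7405/16384

7405/16384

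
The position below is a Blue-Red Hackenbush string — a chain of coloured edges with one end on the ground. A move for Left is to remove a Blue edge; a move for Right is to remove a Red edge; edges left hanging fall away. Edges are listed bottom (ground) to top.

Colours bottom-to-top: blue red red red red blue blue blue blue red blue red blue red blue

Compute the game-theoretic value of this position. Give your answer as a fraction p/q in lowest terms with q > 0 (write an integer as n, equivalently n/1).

Build value(s[:k]) for k = 1..15, string s = blue red red red red blue blue blue blue red blue red blue red blue.
edge 1 of 15 (blue): { 0 | (no moves) } => 1
edge 2 of 15 (red): { 0 | 1 } => 1/2
edge 3 of 15 (red): { 0 | 1/2,1 } => 1/4
edge 4 of 15 (red): { 0 | 1/4,1/2,1 } => 1/8
edge 5 of 15 (red): { 0 | 1/8,1/4,1/2,1 } => 1/16
edge 6 of 15 (blue): { 0,1/16 | 1/8,1/4,1/2,1 } => 3/32
edge 7 of 15 (blue): { 0,1/16,3/32 | 1/8,1/4,1/2,1 } => 7/64
edge 8 of 15 (blue): { 0,1/16,3/32,7/64 | 1/8,1/4,1/2,1 } => 15/128
edge 9 of 15 (blue): { 0,1/16,3/32,7/64,15/128 | 1/8,1/4,1/2,1 } => 31/256
edge 10 of 15 (red): { 0,1/16,3/32,7/64,15/128 | 31/256,1/8,1/4,1/2,1 } => 61/512
edge 11 of 15 (blue): { 0,1/16,3/32,7/64,15/128,61/512 | 31/256,1/8,1/4,1/2,1 } => 123/1024
edge 12 of 15 (red): { 0,1/16,3/32,7/64,15/128,61/512 | 123/1024,31/256,1/8,1/4,1/2,1 } => 245/2048
edge 13 of 15 (blue): { 0,1/16,3/32,7/64,15/128,61/512,245/2048 | 123/1024,31/256,1/8,1/4,1/2,1 } => 491/4096
edge 14 of 15 (red): { 0,1/16,3/32,7/64,15/128,61/512,245/2048 | 491/4096,123/1024,31/256,1/8,1/4,1/2,1 } => 981/8192
edge 15 of 15 (blue): { 0,1/16,3/32,7/64,15/128,61/512,245/2048,981/8192 | 491/4096,123/1024,31/256,1/8,1/4,1/2,1 } => 1963/16384

1963/16384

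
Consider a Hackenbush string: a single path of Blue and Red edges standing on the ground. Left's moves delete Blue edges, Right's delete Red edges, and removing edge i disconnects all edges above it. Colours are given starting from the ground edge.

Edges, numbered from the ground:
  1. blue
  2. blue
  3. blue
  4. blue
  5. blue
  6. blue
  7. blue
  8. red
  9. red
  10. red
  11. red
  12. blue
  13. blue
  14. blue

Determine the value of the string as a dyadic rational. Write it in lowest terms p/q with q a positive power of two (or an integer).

step 1: add blue to get b; options L={ 0 } R={ ∅ } — 1
step 2: add blue to get bb; options L={ 0; 1 } R={ ∅ } — 2
step 3: add blue to get bbb; options L={ 0; 1; 2 } R={ ∅ } — 3
step 4: add blue to get bbbb; options L={ 0; 1; 2; 3 } R={ ∅ } — 4
step 5: add blue to get bbbbb; options L={ 0; 1; 2; 3; 4 } R={ ∅ } — 5
step 6: add blue to get bbbbbb; options L={ 0; 1; 2; 3; 4; 5 } R={ ∅ } — 6
step 7: add blue to get bbbbbbb; options L={ 0; 1; 2; 3; 4; 5; 6 } R={ ∅ } — 7
step 8: add red to get bbbbbbbr; options L={ 0; 1; 2; 3; 4; 5; 6 } R={ 7 } — 13/2
step 9: add red to get bbbbbbbrr; options L={ 0; 1; 2; 3; 4; 5; 6 } R={ 13/2; 7 } — 25/4
step 10: add red to get bbbbbbbrrr; options L={ 0; 1; 2; 3; 4; 5; 6 } R={ 25/4; 13/2; 7 } — 49/8
step 11: add red to get bbbbbbbrrrr; options L={ 0; 1; 2; 3; 4; 5; 6 } R={ 49/8; 25/4; 13/2; 7 } — 97/16
step 12: add blue to get bbbbbbbrrrrb; options L={ 0; 1; 2; 3; 4; 5; 6; 97/16 } R={ 49/8; 25/4; 13/2; 7 } — 195/32
step 13: add blue to get bbbbbbbrrrrbb; options L={ 0; 1; 2; 3; 4; 5; 6; 97/16; 195/32 } R={ 49/8; 25/4; 13/2; 7 } — 391/64
step 14: add blue to get bbbbbbbrrrrbbb; options L={ 0; 1; 2; 3; 4; 5; 6; 97/16; 195/32; 391/64 } R={ 49/8; 25/4; 13/2; 7 } — 783/128

783/128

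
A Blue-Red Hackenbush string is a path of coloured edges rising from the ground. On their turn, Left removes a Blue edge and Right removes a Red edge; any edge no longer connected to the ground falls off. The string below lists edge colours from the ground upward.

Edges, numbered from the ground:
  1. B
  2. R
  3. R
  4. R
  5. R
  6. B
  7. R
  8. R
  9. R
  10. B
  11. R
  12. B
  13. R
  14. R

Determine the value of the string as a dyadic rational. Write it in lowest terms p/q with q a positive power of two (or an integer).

553/8192

step 1: add B to get B; options L={ 0 } R={  } so 1
step 2: add R to get BR; options L={ 0 } R={ 1 } so 1/2
step 3: add R to get BRR; options L={ 0 } R={ 1/2,1 } so 1/4
step 4: add R to get BRRR; options L={ 0 } R={ 1/4,1/2,1 } so 1/8
step 5: add R to get BRRRR; options L={ 0 } R={ 1/8,1/4,1/2,1 } so 1/16
step 6: add B to get BRRRRB; options L={ 0,1/16 } R={ 1/8,1/4,1/2,1 } so 3/32
step 7: add R to get BRRRRBR; options L={ 0,1/16 } R={ 3/32,1/8,1/4,1/2,1 } so 5/64
step 8: add R to get BRRRRBRR; options L={ 0,1/16 } R={ 5/64,3/32,1/8,1/4,1/2,1 } so 9/128
step 9: add R to get BRRRRBRRR; options L={ 0,1/16 } R={ 9/128,5/64,3/32,1/8,1/4,1/2,1 } so 17/256
step 10: add B to get BRRRRBRRRB; options L={ 0,1/16,17/256 } R={ 9/128,5/64,3/32,1/8,1/4,1/2,1 } so 35/512
step 11: add R to get BRRRRBRRRBR; options L={ 0,1/16,17/256 } R={ 35/512,9/128,5/64,3/32,1/8,1/4,1/2,1 } so 69/1024
step 12: add B to get BRRRRBRRRBRB; options L={ 0,1/16,17/256,69/1024 } R={ 35/512,9/128,5/64,3/32,1/8,1/4,1/2,1 } so 139/2048
step 13: add R to get BRRRRBRRRBRBR; options L={ 0,1/16,17/256,69/1024 } R={ 139/2048,35/512,9/128,5/64,3/32,1/8,1/4,1/2,1 } so 277/4096
step 14: add R to get BRRRRBRRRBRBRR; options L={ 0,1/16,17/256,69/1024 } R={ 277/4096,139/2048,35/512,9/128,5/64,3/32,1/8,1/4,1/2,1 } so 553/8192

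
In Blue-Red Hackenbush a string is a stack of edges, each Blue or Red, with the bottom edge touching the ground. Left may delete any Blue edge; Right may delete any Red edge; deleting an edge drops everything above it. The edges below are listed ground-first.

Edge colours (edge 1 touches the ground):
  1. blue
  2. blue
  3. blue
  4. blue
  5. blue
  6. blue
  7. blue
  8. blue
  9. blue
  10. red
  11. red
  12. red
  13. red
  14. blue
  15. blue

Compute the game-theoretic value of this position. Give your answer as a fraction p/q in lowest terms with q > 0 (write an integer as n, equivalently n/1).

1 of 15 · b · max L 0 · min R +∞ ⇒ 1
2 of 15 · bb · max L 1 · min R +∞ ⇒ 2
3 of 15 · bbb · max L 2 · min R +∞ ⇒ 3
4 of 15 · bbbb · max L 3 · min R +∞ ⇒ 4
5 of 15 · bbbbb · max L 4 · min R +∞ ⇒ 5
6 of 15 · bbbbbb · max L 5 · min R +∞ ⇒ 6
7 of 15 · bbbbbbb · max L 6 · min R +∞ ⇒ 7
8 of 15 · bbbbbbbb · max L 7 · min R +∞ ⇒ 8
9 of 15 · bbbbbbbbb · max L 8 · min R +∞ ⇒ 9
10 of 15 · bbbbbbbbbr · max L 8 · min R 9 ⇒ 17/2
11 of 15 · bbbbbbbbbrr · max L 8 · min R 17/2 ⇒ 33/4
12 of 15 · bbbbbbbbbrrr · max L 8 · min R 33/4 ⇒ 65/8
13 of 15 · bbbbbbbbbrrrr · max L 8 · min R 65/8 ⇒ 129/16
14 of 15 · bbbbbbbbbrrrrb · max L 129/16 · min R 65/8 ⇒ 259/32
15 of 15 · bbbbbbbbbrrrrbb · max L 259/32 · min R 65/8 ⇒ 519/64

519/64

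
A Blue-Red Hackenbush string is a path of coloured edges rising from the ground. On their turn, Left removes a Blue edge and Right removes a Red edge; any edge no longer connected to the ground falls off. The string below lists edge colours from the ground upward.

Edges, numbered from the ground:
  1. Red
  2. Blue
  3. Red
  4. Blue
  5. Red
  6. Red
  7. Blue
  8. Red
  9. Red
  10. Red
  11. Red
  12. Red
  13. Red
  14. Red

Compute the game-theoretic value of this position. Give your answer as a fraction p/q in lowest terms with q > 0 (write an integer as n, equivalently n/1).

-5887/8192

1 of 14 · R · max L −∞ · min R 0 ⇒ -1
2 of 14 · RB · max L -1 · min R 0 ⇒ -1/2
3 of 14 · RBR · max L -1 · min R -1/2 ⇒ -3/4
4 of 14 · RBRB · max L -3/4 · min R -1/2 ⇒ -5/8
5 of 14 · RBRBR · max L -3/4 · min R -5/8 ⇒ -11/16
6 of 14 · RBRBRR · max L -3/4 · min R -11/16 ⇒ -23/32
7 of 14 · RBRBRRB · max L -23/32 · min R -11/16 ⇒ -45/64
8 of 14 · RBRBRRBR · max L -23/32 · min R -45/64 ⇒ -91/128
9 of 14 · RBRBRRBRR · max L -23/32 · min R -91/128 ⇒ -183/256
10 of 14 · RBRBRRBRRR · max L -23/32 · min R -183/256 ⇒ -367/512
11 of 14 · RBRBRRBRRRR · max L -23/32 · min R -367/512 ⇒ -735/1024
12 of 14 · RBRBRRBRRRRR · max L -23/32 · min R -735/1024 ⇒ -1471/2048
13 of 14 · RBRBRRBRRRRRR · max L -23/32 · min R -1471/2048 ⇒ -2943/4096
14 of 14 · RBRBRRBRRRRRRR · max L -23/32 · min R -2943/4096 ⇒ -5887/8192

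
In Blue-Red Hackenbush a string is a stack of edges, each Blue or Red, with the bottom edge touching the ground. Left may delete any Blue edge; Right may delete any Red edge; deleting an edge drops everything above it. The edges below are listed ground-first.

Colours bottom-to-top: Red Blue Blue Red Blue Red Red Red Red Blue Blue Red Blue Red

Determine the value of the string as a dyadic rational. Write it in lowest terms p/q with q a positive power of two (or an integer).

Prefix values for Red Blue Blue Red Blue Red Red Red Red Blue Blue Red Blue Red via {L|R} + simplicity:
1 of 14 · R · max L −∞ · min R 0 → -1
2 of 14 · RB · max L -1 · min R 0 → -1/2
3 of 14 · RBB · max L -1/2 · min R 0 → -1/4
4 of 14 · RBBR · max L -1/2 · min R -1/4 → -3/8
5 of 14 · RBBRB · max L -3/8 · min R -1/4 → -5/16
6 of 14 · RBBRBR · max L -3/8 · min R -5/16 → -11/32
7 of 14 · RBBRBRR · max L -3/8 · min R -11/32 → -23/64
8 of 14 · RBBRBRRR · max L -3/8 · min R -23/64 → -47/128
9 of 14 · RBBRBRRRR · max L -3/8 · min R -47/128 → -95/256
10 of 14 · RBBRBRRRRB · max L -95/256 · min R -47/128 → -189/512
11 of 14 · RBBRBRRRRBB · max L -189/512 · min R -47/128 → -377/1024
12 of 14 · RBBRBRRRRBBR · max L -189/512 · min R -377/1024 → -755/2048
13 of 14 · RBBRBRRRRBBRB · max L -755/2048 · min R -377/1024 → -1509/4096
14 of 14 · RBBRBRRRRBBRBR · max L -755/2048 · min R -1509/4096 → -3019/8192

-3019/8192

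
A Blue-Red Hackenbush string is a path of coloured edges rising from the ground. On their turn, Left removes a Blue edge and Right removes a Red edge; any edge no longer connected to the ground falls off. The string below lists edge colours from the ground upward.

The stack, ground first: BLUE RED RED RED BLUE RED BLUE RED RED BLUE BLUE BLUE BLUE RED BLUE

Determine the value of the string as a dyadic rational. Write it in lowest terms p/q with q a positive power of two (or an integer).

2683/16384

v_1 [B]  L=[0]  R=[(no moves)]  so 1
v_2 [BR]  L=[0]  R=[1]  so 1/2
v_3 [BRR]  L=[0]  R=[1/2 1]  so 1/4
v_4 [BRRR]  L=[0]  R=[1/4 1/2 1]  so 1/8
v_5 [BRRRB]  L=[0 1/8]  R=[1/4 1/2 1]  so 3/16
v_6 [BRRRBR]  L=[0 1/8]  R=[3/16 1/4 1/2 1]  so 5/32
v_7 [BRRRBRB]  L=[0 1/8 5/32]  R=[3/16 1/4 1/2 1]  so 11/64
v_8 [BRRRBRBR]  L=[0 1/8 5/32]  R=[11/64 3/16 1/4 1/2 1]  so 21/128
v_9 [BRRRBRBRR]  L=[0 1/8 5/32]  R=[21/128 11/64 3/16 1/4 1/2 1]  so 41/256
v_10 [BRRRBRBRRB]  L=[0 1/8 5/32 41/256]  R=[21/128 11/64 3/16 1/4 1/2 1]  so 83/512
v_11 [BRRRBRBRRBB]  L=[0 1/8 5/32 41/256 83/512]  R=[21/128 11/64 3/16 1/4 1/2 1]  so 167/1024
v_12 [BRRRBRBRRBBB]  L=[0 1/8 5/32 41/256 83/512 167/1024]  R=[21/128 11/64 3/16 1/4 1/2 1]  so 335/2048
v_13 [BRRRBRBRRBBBB]  L=[0 1/8 5/32 41/256 83/512 167/1024 335/2048]  R=[21/128 11/64 3/16 1/4 1/2 1]  so 671/4096
v_14 [BRRRBRBRRBBBBR]  L=[0 1/8 5/32 41/256 83/512 167/1024 335/2048]  R=[671/4096 21/128 11/64 3/16 1/4 1/2 1]  so 1341/8192
v_15 [BRRRBRBRRBBBBRB]  L=[0 1/8 5/32 41/256 83/512 167/1024 335/2048 1341/8192]  R=[671/4096 21/128 11/64 3/16 1/4 1/2 1]  so 2683/16384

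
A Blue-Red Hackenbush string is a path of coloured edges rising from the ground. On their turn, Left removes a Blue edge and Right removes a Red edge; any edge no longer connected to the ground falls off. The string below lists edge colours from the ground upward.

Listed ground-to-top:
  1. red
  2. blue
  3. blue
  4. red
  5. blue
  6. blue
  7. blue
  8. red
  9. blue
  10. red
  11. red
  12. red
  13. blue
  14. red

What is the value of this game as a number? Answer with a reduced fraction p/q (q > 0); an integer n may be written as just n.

Build value(s[:k]) for k = 1..14, string s = red blue blue red blue blue blue red blue red red red blue red.
value_1 [r]  L=[·]  R=[0]  — -1
value_2 [rb]  L=[-1]  R=[0]  — -1/2
value_3 [rbb]  L=[-1 -1/2]  R=[0]  — -1/4
value_4 [rbbr]  L=[-1 -1/2]  R=[-1/4 0]  — -3/8
value_5 [rbbrb]  L=[-1 -1/2 -3/8]  R=[-1/4 0]  — -5/16
value_6 [rbbrbb]  L=[-1 -1/2 -3/8 -5/16]  R=[-1/4 0]  — -9/32
value_7 [rbbrbbb]  L=[-1 -1/2 -3/8 -5/16 -9/32]  R=[-1/4 0]  — -17/64
value_8 [rbbrbbbr]  L=[-1 -1/2 -3/8 -5/16 -9/32]  R=[-17/64 -1/4 0]  — -35/128
value_9 [rbbrbbbrb]  L=[-1 -1/2 -3/8 -5/16 -9/32 -35/128]  R=[-17/64 -1/4 0]  — -69/256
value_10 [rbbrbbbrbr]  L=[-1 -1/2 -3/8 -5/16 -9/32 -35/128]  R=[-69/256 -17/64 -1/4 0]  — -139/512
value_11 [rbbrbbbrbrr]  L=[-1 -1/2 -3/8 -5/16 -9/32 -35/128]  R=[-139/512 -69/256 -17/64 -1/4 0]  — -279/1024
value_12 [rbbrbbbrbrrr]  L=[-1 -1/2 -3/8 -5/16 -9/32 -35/128]  R=[-279/1024 -139/512 -69/256 -17/64 -1/4 0]  — -559/2048
value_13 [rbbrbbbrbrrrb]  L=[-1 -1/2 -3/8 -5/16 -9/32 -35/128 -559/2048]  R=[-279/1024 -139/512 -69/256 -17/64 -1/4 0]  — -1117/4096
value_14 [rbbrbbbrbrrrbr]  L=[-1 -1/2 -3/8 -5/16 -9/32 -35/128 -559/2048]  R=[-1117/4096 -279/1024 -139/512 -69/256 -17/64 -1/4 0]  — -2235/8192

-2235/8192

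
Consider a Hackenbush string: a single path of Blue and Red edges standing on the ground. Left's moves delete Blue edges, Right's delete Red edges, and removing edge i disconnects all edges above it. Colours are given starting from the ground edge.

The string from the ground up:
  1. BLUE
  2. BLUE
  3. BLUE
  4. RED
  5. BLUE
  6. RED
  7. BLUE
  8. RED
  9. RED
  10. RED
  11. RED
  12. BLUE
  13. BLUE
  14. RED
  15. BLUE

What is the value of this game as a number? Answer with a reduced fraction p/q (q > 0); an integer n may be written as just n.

10779/4096

v(B) = { 0 | (no moves) } — 1
v(BB) = { 0 1 | (no moves) } — 2
v(BBB) = { 0 1 2 | (no moves) } — 3
v(BBBR) = { 0 1 2 | 3 } — 5/2
v(BBBRB) = { 0 1 2 5/2 | 3 } — 11/4
v(BBBRBR) = { 0 1 2 5/2 | 11/4 3 } — 21/8
v(BBBRBRB) = { 0 1 2 5/2 21/8 | 11/4 3 } — 43/16
v(BBBRBRBR) = { 0 1 2 5/2 21/8 | 43/16 11/4 3 } — 85/32
v(BBBRBRBRR) = { 0 1 2 5/2 21/8 | 85/32 43/16 11/4 3 } — 169/64
v(BBBRBRBRRR) = { 0 1 2 5/2 21/8 | 169/64 85/32 43/16 11/4 3 } — 337/128
v(BBBRBRBRRRR) = { 0 1 2 5/2 21/8 | 337/128 169/64 85/32 43/16 11/4 3 } — 673/256
v(BBBRBRBRRRRB) = { 0 1 2 5/2 21/8 673/256 | 337/128 169/64 85/32 43/16 11/4 3 } — 1347/512
v(BBBRBRBRRRRBB) = { 0 1 2 5/2 21/8 673/256 1347/512 | 337/128 169/64 85/32 43/16 11/4 3 } — 2695/1024
v(BBBRBRBRRRRBBR) = { 0 1 2 5/2 21/8 673/256 1347/512 | 2695/1024 337/128 169/64 85/32 43/16 11/4 3 } — 5389/2048
v(BBBRBRBRRRRBBRB) = { 0 1 2 5/2 21/8 673/256 1347/512 5389/2048 | 2695/1024 337/128 169/64 85/32 43/16 11/4 3 } — 10779/4096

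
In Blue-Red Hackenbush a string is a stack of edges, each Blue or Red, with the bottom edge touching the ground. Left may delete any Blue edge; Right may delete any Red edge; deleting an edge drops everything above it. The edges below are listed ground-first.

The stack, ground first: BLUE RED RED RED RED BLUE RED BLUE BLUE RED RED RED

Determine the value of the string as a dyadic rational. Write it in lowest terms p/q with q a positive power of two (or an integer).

177/2048

B: Left { 0 }, Right { · } => simplest 1
BR: Left { 0 }, Right { 1 } => simplest 1/2
BRR: Left { 0 }, Right { 1/2,1 } => simplest 1/4
BRRR: Left { 0 }, Right { 1/4,1/2,1 } => simplest 1/8
BRRRR: Left { 0 }, Right { 1/8,1/4,1/2,1 } => simplest 1/16
BRRRRB: Left { 0,1/16 }, Right { 1/8,1/4,1/2,1 } => simplest 3/32
BRRRRBR: Left { 0,1/16 }, Right { 3/32,1/8,1/4,1/2,1 } => simplest 5/64
BRRRRBRB: Left { 0,1/16,5/64 }, Right { 3/32,1/8,1/4,1/2,1 } => simplest 11/128
BRRRRBRBB: Left { 0,1/16,5/64,11/128 }, Right { 3/32,1/8,1/4,1/2,1 } => simplest 23/256
BRRRRBRBBR: Left { 0,1/16,5/64,11/128 }, Right { 23/256,3/32,1/8,1/4,1/2,1 } => simplest 45/512
BRRRRBRBBRR: Left { 0,1/16,5/64,11/128 }, Right { 45/512,23/256,3/32,1/8,1/4,1/2,1 } => simplest 89/1024
BRRRRBRBBRRR: Left { 0,1/16,5/64,11/128 }, Right { 89/1024,45/512,23/256,3/32,1/8,1/4,1/2,1 } => simplest 177/2048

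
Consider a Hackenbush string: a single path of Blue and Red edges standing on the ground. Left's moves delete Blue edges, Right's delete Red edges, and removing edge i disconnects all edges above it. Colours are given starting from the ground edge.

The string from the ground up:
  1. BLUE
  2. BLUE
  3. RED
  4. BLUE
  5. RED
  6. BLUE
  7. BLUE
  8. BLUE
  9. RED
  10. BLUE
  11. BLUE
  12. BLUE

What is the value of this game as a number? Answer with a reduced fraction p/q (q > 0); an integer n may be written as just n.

1775/1024

Prefix values for BLUE BLUE RED BLUE RED BLUE BLUE BLUE RED BLUE BLUE BLUE via {L|R} + simplicity:
step 1: add BLUE to get B; options L={ 0 } R={ (no moves) } gives 1
step 2: add BLUE to get BB; options L={ 0 1 } R={ (no moves) } gives 2
step 3: add RED to get BBR; options L={ 0 1 } R={ 2 } gives 3/2
step 4: add BLUE to get BBRB; options L={ 0 1 3/2 } R={ 2 } gives 7/4
step 5: add RED to get BBRBR; options L={ 0 1 3/2 } R={ 7/4 2 } gives 13/8
step 6: add BLUE to get BBRBRB; options L={ 0 1 3/2 13/8 } R={ 7/4 2 } gives 27/16
step 7: add BLUE to get BBRBRBB; options L={ 0 1 3/2 13/8 27/16 } R={ 7/4 2 } gives 55/32
step 8: add BLUE to get BBRBRBBB; options L={ 0 1 3/2 13/8 27/16 55/32 } R={ 7/4 2 } gives 111/64
step 9: add RED to get BBRBRBBBR; options L={ 0 1 3/2 13/8 27/16 55/32 } R={ 111/64 7/4 2 } gives 221/128
step 10: add BLUE to get BBRBRBBBRB; options L={ 0 1 3/2 13/8 27/16 55/32 221/128 } R={ 111/64 7/4 2 } gives 443/256
step 11: add BLUE to get BBRBRBBBRBB; options L={ 0 1 3/2 13/8 27/16 55/32 221/128 443/256 } R={ 111/64 7/4 2 } gives 887/512
step 12: add BLUE to get BBRBRBBBRBBB; options L={ 0 1 3/2 13/8 27/16 55/32 221/128 443/256 887/512 } R={ 111/64 7/4 2 } gives 1775/1024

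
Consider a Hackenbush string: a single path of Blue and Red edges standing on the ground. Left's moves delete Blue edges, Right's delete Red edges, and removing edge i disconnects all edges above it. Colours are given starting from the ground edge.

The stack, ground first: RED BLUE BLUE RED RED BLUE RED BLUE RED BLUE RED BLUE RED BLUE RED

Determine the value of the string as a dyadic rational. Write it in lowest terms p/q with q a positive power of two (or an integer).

-6827/16384

Recurse on prefixes of the 15-edge string RED BLUE BLUE RED RED BLUE RED BLUE RED BLUE RED BLUE RED BLUE RED:
val_1 [R]  L=[·]  R=[0]  = -1
val_2 [RB]  L=[-1]  R=[0]  = -1/2
val_3 [RBB]  L=[-1,-1/2]  R=[0]  = -1/4
val_4 [RBBR]  L=[-1,-1/2]  R=[-1/4,0]  = -3/8
val_5 [RBBRR]  L=[-1,-1/2]  R=[-3/8,-1/4,0]  = -7/16
val_6 [RBBRRB]  L=[-1,-1/2,-7/16]  R=[-3/8,-1/4,0]  = -13/32
val_7 [RBBRRBR]  L=[-1,-1/2,-7/16]  R=[-13/32,-3/8,-1/4,0]  = -27/64
val_8 [RBBRRBRB]  L=[-1,-1/2,-7/16,-27/64]  R=[-13/32,-3/8,-1/4,0]  = -53/128
val_9 [RBBRRBRBR]  L=[-1,-1/2,-7/16,-27/64]  R=[-53/128,-13/32,-3/8,-1/4,0]  = -107/256
val_10 [RBBRRBRBRB]  L=[-1,-1/2,-7/16,-27/64,-107/256]  R=[-53/128,-13/32,-3/8,-1/4,0]  = -213/512
val_11 [RBBRRBRBRBR]  L=[-1,-1/2,-7/16,-27/64,-107/256]  R=[-213/512,-53/128,-13/32,-3/8,-1/4,0]  = -427/1024
val_12 [RBBRRBRBRBRB]  L=[-1,-1/2,-7/16,-27/64,-107/256,-427/1024]  R=[-213/512,-53/128,-13/32,-3/8,-1/4,0]  = -853/2048
val_13 [RBBRRBRBRBRBR]  L=[-1,-1/2,-7/16,-27/64,-107/256,-427/1024]  R=[-853/2048,-213/512,-53/128,-13/32,-3/8,-1/4,0]  = -1707/4096
val_14 [RBBRRBRBRBRBRB]  L=[-1,-1/2,-7/16,-27/64,-107/256,-427/1024,-1707/4096]  R=[-853/2048,-213/512,-53/128,-13/32,-3/8,-1/4,0]  = -3413/8192
val_15 [RBBRRBRBRBRBRBR]  L=[-1,-1/2,-7/16,-27/64,-107/256,-427/1024,-1707/4096]  R=[-3413/8192,-853/2048,-213/512,-53/128,-13/32,-3/8,-1/4,0]  = -6827/16384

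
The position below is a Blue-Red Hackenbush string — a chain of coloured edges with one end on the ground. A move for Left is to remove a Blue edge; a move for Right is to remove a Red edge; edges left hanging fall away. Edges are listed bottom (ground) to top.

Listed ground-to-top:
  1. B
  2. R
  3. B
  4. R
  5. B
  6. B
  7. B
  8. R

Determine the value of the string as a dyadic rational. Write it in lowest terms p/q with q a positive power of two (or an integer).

93/128

Build v(s[:k]) for k = 1..8, string s = B R B R B B B R.
v(B) = { 0 | none } so 1
v(BR) = { 0 | 1 } so 1/2
v(BRB) = { 0,1/2 | 1 } so 3/4
v(BRBR) = { 0,1/2 | 3/4,1 } so 5/8
v(BRBRB) = { 0,1/2,5/8 | 3/4,1 } so 11/16
v(BRBRBB) = { 0,1/2,5/8,11/16 | 3/4,1 } so 23/32
v(BRBRBBB) = { 0,1/2,5/8,11/16,23/32 | 3/4,1 } so 47/64
v(BRBRBBBR) = { 0,1/2,5/8,11/16,23/32 | 47/64,3/4,1 } so 93/128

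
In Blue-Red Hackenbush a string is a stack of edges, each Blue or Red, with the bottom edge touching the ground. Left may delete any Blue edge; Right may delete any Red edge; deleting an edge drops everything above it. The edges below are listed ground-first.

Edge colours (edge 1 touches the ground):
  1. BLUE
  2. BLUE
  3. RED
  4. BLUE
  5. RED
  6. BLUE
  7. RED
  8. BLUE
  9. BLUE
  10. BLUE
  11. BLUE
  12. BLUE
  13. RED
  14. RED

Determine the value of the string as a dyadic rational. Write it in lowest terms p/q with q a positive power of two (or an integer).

6905/4096

Recurse on prefixes of the 14-edge string BLUE BLUE RED BLUE RED BLUE RED BLUE BLUE BLUE BLUE BLUE RED RED:
step 1: add BLUE to get B; options L={ 0 } R={ — } so 1
step 2: add BLUE to get BB; options L={ 0 1 } R={ — } so 2
step 3: add RED to get BBR; options L={ 0 1 } R={ 2 } so 3/2
step 4: add BLUE to get BBRB; options L={ 0 1 3/2 } R={ 2 } so 7/4
step 5: add RED to get BBRBR; options L={ 0 1 3/2 } R={ 7/4 2 } so 13/8
step 6: add BLUE to get BBRBRB; options L={ 0 1 3/2 13/8 } R={ 7/4 2 } so 27/16
step 7: add RED to get BBRBRBR; options L={ 0 1 3/2 13/8 } R={ 27/16 7/4 2 } so 53/32
step 8: add BLUE to get BBRBRBRB; options L={ 0 1 3/2 13/8 53/32 } R={ 27/16 7/4 2 } so 107/64
step 9: add BLUE to get BBRBRBRBB; options L={ 0 1 3/2 13/8 53/32 107/64 } R={ 27/16 7/4 2 } so 215/128
step 10: add BLUE to get BBRBRBRBBB; options L={ 0 1 3/2 13/8 53/32 107/64 215/128 } R={ 27/16 7/4 2 } so 431/256
step 11: add BLUE to get BBRBRBRBBBB; options L={ 0 1 3/2 13/8 53/32 107/64 215/128 431/256 } R={ 27/16 7/4 2 } so 863/512
step 12: add BLUE to get BBRBRBRBBBBB; options L={ 0 1 3/2 13/8 53/32 107/64 215/128 431/256 863/512 } R={ 27/16 7/4 2 } so 1727/1024
step 13: add RED to get BBRBRBRBBBBBR; options L={ 0 1 3/2 13/8 53/32 107/64 215/128 431/256 863/512 } R={ 1727/1024 27/16 7/4 2 } so 3453/2048
step 14: add RED to get BBRBRBRBBBBBRR; options L={ 0 1 3/2 13/8 53/32 107/64 215/128 431/256 863/512 } R={ 3453/2048 1727/1024 27/16 7/4 2 } so 6905/4096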